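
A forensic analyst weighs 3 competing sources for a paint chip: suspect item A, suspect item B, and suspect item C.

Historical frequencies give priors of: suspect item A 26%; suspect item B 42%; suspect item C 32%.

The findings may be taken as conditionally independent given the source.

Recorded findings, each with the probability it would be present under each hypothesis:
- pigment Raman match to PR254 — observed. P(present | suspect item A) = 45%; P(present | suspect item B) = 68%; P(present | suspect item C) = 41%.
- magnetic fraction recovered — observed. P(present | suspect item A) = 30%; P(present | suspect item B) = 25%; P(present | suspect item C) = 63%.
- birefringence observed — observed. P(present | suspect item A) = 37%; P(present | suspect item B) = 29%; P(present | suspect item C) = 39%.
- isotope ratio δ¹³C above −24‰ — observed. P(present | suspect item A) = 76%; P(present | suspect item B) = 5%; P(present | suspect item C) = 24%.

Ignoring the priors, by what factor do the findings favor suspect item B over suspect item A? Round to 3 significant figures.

The Bayes factor is the ratio of the joint likelihoods of the evidence pattern under the two hypotheses.
  suspect item B: 0.68 × 0.25 × 0.29 × 0.05 = 0.002465
  suspect item A: 0.45 × 0.30 × 0.37 × 0.76 = 0.037962
Bayes factor = 0.002465 / 0.037962 ≈ 0.0649

0.0649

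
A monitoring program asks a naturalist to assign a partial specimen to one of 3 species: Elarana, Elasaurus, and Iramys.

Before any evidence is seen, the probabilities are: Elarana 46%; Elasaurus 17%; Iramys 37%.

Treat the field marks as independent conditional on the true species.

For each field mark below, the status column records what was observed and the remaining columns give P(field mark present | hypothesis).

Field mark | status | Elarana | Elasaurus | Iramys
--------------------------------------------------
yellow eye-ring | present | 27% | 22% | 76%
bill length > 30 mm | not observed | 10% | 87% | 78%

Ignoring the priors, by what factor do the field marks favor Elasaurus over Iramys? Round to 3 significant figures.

The Bayes factor is the ratio of the joint likelihoods of the field mark pattern under the two hypotheses (using 1 − P(present | H) for each absent field mark).
  Elasaurus: 0.22 × (1 − 0.87) = 0.0286
  Iramys: 0.76 × (1 − 0.78) = 0.1672
Bayes factor = 0.0286 / 0.1672 ≈ 0.171

0.171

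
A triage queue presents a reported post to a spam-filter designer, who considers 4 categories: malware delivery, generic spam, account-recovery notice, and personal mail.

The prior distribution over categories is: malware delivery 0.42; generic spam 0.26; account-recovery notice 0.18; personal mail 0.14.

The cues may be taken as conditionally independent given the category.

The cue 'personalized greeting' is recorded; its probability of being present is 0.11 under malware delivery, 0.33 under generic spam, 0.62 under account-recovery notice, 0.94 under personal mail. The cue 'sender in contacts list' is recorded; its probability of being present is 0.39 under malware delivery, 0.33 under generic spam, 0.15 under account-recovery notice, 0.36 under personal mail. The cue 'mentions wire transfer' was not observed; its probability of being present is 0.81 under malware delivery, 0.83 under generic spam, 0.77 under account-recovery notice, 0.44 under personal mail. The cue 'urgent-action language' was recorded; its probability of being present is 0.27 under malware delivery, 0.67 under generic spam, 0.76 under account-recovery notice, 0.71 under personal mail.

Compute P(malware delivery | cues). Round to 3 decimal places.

0.036

Multiply each prior by the joint likelihood of the cue pattern (using 1 − P(present | H) for each absent cue):
  malware delivery: 0.42 × 0.11 × 0.39 × (1 − 0.81) × 0.27 = 0.00092432
  generic spam: 0.26 × 0.33 × 0.33 × (1 − 0.83) × 0.67 = 0.003225
  account-recovery notice: 0.18 × 0.62 × 0.15 × (1 − 0.77) × 0.76 = 0.0029262
  personal mail: 0.14 × 0.94 × 0.36 × (1 − 0.44) × 0.71 = 0.018837
The unnormalized weights sum to 0.025912.
P(malware delivery | evidence) = 0.00092432 / 0.025912 ≈ 0.036.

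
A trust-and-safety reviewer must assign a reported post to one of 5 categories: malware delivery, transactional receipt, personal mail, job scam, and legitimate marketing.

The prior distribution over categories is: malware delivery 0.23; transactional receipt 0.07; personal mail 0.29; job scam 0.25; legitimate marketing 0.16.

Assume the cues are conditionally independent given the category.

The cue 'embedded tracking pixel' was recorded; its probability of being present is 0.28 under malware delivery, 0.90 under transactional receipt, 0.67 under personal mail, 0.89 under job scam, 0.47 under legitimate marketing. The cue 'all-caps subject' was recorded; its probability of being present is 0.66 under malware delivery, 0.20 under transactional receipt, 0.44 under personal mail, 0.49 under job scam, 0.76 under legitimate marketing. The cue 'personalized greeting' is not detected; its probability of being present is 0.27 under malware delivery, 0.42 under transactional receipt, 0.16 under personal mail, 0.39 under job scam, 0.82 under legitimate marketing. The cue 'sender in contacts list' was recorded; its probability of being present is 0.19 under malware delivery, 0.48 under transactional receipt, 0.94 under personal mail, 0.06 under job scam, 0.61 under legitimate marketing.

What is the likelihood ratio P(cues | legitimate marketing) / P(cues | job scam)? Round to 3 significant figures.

Joint likelihood of the cue pattern under each hypothesis (using 1 − P(present | H) for each absent cue):
  legitimate marketing: 0.47 × 0.76 × (1 − 0.82) × 0.61 = 0.039221
  job scam: 0.89 × 0.49 × (1 − 0.39) × 0.06 = 0.015961
Bayes factor = 0.039221 / 0.015961 ≈ 2.46

2.46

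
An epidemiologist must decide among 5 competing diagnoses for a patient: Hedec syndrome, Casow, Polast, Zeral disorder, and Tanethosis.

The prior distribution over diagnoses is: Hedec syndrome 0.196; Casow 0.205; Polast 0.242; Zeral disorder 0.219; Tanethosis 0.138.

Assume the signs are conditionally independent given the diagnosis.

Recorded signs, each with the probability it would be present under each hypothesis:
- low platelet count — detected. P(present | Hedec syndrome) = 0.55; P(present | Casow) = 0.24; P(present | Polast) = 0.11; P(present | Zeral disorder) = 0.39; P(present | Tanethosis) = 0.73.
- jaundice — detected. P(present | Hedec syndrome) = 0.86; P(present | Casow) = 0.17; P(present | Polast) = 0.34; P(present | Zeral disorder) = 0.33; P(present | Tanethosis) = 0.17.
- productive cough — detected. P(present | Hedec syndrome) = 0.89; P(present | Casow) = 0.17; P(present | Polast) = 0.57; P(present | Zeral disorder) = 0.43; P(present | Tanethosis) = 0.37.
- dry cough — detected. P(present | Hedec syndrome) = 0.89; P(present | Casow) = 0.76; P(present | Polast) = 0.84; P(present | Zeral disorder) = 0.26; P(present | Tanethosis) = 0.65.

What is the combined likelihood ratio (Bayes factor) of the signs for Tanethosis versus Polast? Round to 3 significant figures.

Take the product of per-sign likelihoods under each hypothesis, then divide.
  Tanethosis: 0.73 × 0.17 × 0.37 × 0.65 = 0.029846
  Polast: 0.11 × 0.34 × 0.57 × 0.84 = 0.017907
Bayes factor = 0.029846 / 0.017907 ≈ 1.67

1.67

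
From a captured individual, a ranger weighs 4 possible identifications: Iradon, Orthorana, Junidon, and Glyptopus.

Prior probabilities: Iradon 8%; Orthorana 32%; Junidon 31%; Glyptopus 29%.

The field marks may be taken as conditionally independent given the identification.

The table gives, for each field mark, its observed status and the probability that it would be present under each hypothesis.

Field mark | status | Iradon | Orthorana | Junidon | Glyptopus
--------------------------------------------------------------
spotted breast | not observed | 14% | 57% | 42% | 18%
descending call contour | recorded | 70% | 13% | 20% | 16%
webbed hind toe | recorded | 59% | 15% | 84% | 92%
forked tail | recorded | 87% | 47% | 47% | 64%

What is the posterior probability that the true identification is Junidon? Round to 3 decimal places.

By Bayes' rule with conditional independence, the unnormalized weight for each hypothesis is prior × ∏ likelihoods (using 1 − P(present | H) for each absent field mark):
  Iradon: 0.08 × (1 − 0.14) × 0.70 × 0.59 × 0.87 = 0.024721
  Orthorana: 0.32 × (1 − 0.57) × 0.13 × 0.15 × 0.47 = 0.0012611
  Junidon: 0.31 × (1 − 0.42) × 0.20 × 0.84 × 0.47 = 0.014197
  Glyptopus: 0.29 × (1 − 0.18) × 0.16 × 0.92 × 0.64 = 0.022403
Marginal likelihood of the evidence = 0.062581.
P(Junidon | evidence) = 0.014197 / 0.062581 ≈ 0.227.

0.227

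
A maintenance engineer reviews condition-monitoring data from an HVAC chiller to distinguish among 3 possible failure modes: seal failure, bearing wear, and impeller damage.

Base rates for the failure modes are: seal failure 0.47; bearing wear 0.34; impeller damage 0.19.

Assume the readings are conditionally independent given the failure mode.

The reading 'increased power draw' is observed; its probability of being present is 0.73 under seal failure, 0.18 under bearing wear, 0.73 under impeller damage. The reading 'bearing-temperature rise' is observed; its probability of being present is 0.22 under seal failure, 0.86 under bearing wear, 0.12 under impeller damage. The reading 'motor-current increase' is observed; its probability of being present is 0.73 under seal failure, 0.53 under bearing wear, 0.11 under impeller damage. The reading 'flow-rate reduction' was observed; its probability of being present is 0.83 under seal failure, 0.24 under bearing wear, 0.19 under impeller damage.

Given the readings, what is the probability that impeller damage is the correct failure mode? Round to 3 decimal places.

By Bayes' rule with conditional independence, the unnormalized weight for each hypothesis is prior × ∏ likelihoods:
  seal failure: 0.47 × 0.73 × 0.22 × 0.73 × 0.83 = 0.045735
  bearing wear: 0.34 × 0.18 × 0.86 × 0.53 × 0.24 = 0.0066948
  impeller damage: 0.19 × 0.73 × 0.12 × 0.11 × 0.19 = 0.00034786
Normalizing constant Z = 0.045735 + 0.0066948 + 0.00034786 = 0.052777.
P(impeller damage | evidence) = 0.00034786 / 0.052777 ≈ 0.007.

0.007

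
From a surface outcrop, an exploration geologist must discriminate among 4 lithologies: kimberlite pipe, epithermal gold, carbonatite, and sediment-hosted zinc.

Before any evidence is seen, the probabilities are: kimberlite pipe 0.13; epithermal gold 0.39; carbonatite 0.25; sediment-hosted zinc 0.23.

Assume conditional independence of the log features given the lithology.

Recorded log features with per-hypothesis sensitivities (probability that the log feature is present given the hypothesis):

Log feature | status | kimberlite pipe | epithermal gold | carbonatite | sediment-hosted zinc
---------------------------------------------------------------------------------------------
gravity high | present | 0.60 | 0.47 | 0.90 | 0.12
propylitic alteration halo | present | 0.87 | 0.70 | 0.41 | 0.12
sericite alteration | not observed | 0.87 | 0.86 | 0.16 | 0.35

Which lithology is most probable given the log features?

Multiply each prior by the joint likelihood of the log feature pattern (using 1 − P(present | H) for each absent log feature):
  kimberlite pipe: 0.13 × 0.60 × 0.87 × (1 − 0.87) = 0.0088218
  epithermal gold: 0.39 × 0.47 × 0.70 × (1 − 0.86) = 0.017963
  carbonatite: 0.25 × 0.90 × 0.41 × (1 − 0.16) = 0.07749
  sediment-hosted zinc: 0.23 × 0.12 × 0.12 × (1 − 0.35) = 0.0021528
The unnormalized weights sum to 0.10643.
P(kimberlite pipe | evidence) ≈ 0.0088218 / 0.10643 ≈ 0.083
P(epithermal gold | evidence) ≈ 0.017963 / 0.10643 ≈ 0.169
P(carbonatite | evidence) ≈ 0.07749 / 0.10643 ≈ 0.728
P(sediment-hosted zinc | evidence) ≈ 0.0021528 / 0.10643 ≈ 0.020
The largest is 0.728, so carbonatite is most probable.

carbonatite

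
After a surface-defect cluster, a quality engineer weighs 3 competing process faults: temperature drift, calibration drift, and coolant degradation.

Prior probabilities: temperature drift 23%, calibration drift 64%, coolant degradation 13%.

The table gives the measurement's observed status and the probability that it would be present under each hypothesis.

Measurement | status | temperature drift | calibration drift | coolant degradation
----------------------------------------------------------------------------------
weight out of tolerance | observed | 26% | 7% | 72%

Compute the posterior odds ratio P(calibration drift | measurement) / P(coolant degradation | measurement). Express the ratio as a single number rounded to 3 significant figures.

Unnormalized posterior weight (prior times the measurement likelihood) for each of the two hypotheses:
  calibration drift: 0.64 × 0.07 = 0.0448
  coolant degradation: 0.13 × 0.72 = 0.0936
Odds(calibration drift : coolant degradation) = 0.0448 / 0.0936 ≈ 0.479.

0.479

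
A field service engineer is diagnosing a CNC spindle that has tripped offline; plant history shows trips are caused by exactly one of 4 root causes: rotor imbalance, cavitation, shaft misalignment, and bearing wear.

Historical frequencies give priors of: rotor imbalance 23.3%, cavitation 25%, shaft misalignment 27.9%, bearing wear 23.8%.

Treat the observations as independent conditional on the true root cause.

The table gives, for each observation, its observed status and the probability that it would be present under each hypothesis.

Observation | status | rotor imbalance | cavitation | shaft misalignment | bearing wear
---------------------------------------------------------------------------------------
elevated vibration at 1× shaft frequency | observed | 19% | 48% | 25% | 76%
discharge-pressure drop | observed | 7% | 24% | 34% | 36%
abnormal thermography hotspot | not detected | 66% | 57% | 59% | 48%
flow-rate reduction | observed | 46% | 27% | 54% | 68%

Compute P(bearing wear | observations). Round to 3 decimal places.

By Bayes' rule with conditional independence, the unnormalized weight for each hypothesis is prior × ∏ likelihoods (using 1 − P(present | H) for each absent observation):
  rotor imbalance: 0.233 × 0.19 × 0.07 × (1 − 0.66) × 0.46 = 0.00048467
  cavitation: 0.250 × 0.48 × 0.24 × (1 − 0.57) × 0.27 = 0.0033437
  shaft misalignment: 0.279 × 0.25 × 0.34 × (1 − 0.59) × 0.54 = 0.0052505
  bearing wear: 0.238 × 0.76 × 0.36 × (1 − 0.48) × 0.68 = 0.023025
Normalizing constant Z = 0.00048467 + 0.0033437 + 0.0052505 + 0.023025 = 0.032104.
P(bearing wear | evidence) = 0.023025 / 0.032104 ≈ 0.717.

0.717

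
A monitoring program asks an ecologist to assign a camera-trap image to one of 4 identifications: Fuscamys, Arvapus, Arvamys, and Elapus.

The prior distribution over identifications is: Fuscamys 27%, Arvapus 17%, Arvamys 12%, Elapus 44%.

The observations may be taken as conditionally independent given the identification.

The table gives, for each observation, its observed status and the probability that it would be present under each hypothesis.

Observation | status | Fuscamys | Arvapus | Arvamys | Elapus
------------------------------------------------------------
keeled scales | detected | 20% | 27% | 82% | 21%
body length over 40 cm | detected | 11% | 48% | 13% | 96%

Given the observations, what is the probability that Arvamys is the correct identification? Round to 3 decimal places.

0.099

For each hypothesis, the unnormalized posterior weight is prior × product of the observation likelihoods:
  Fuscamys: 0.27 × 0.20 × 0.11 = 0.00594
  Arvapus: 0.17 × 0.27 × 0.48 = 0.022032
  Arvamys: 0.12 × 0.82 × 0.13 = 0.012792
  Elapus: 0.44 × 0.21 × 0.96 = 0.088704
The unnormalized weights sum to 0.12947.
P(Arvamys | evidence) = 0.012792 / 0.12947 ≈ 0.099.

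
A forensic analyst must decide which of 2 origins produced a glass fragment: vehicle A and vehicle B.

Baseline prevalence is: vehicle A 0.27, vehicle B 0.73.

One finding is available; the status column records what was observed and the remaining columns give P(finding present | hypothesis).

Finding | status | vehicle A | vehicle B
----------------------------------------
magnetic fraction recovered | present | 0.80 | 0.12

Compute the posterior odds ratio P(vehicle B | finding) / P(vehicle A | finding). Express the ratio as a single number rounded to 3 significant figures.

The normalizing constant cancels in an odds ratio, so compute prior × likelihood for the two hypotheses only:
  vehicle B: 0.73 × 0.12 = 0.0876
  vehicle A: 0.27 × 0.80 = 0.216
Odds(vehicle B : vehicle A) = 0.0876 / 0.216 ≈ 0.406.

0.406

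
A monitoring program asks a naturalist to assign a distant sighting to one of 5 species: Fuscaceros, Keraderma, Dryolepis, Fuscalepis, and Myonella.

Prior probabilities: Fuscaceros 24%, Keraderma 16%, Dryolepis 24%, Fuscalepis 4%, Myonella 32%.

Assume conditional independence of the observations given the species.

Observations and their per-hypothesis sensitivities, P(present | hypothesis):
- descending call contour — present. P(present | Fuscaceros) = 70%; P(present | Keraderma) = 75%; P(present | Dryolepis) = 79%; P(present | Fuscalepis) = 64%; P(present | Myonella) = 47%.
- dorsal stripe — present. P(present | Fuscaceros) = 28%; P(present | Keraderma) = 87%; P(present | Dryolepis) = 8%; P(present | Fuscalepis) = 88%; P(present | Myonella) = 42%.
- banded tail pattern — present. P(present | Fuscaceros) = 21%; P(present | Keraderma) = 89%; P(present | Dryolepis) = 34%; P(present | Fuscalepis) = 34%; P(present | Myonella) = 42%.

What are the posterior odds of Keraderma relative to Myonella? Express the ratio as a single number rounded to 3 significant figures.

Unnormalized posterior weight (prior times the observation likelihoods) for each of the two hypotheses:
  Keraderma: 0.16 × 0.75 × 0.87 × 0.89 = 0.092916
  Myonella: 0.32 × 0.47 × 0.42 × 0.42 = 0.026531
Odds(Keraderma : Myonella) = 0.092916 / 0.026531 ≈ 3.50.

3.50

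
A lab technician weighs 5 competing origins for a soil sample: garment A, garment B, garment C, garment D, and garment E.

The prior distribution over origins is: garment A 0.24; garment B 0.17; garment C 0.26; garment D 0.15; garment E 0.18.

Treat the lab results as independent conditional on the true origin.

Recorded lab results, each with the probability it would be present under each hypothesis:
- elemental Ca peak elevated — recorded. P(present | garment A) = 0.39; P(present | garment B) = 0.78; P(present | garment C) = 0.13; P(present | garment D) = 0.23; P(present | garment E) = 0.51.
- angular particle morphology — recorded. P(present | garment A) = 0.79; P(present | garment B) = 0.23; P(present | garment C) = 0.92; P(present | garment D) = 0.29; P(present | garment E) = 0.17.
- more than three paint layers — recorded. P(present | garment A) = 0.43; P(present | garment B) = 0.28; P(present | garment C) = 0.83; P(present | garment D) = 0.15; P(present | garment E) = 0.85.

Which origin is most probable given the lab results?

Multiply each prior by the joint likelihood of the lab result pattern:
  garment A: 0.24 × 0.39 × 0.79 × 0.43 = 0.031796
  garment B: 0.17 × 0.78 × 0.23 × 0.28 = 0.0085394
  garment C: 0.26 × 0.13 × 0.92 × 0.83 = 0.02581
  garment D: 0.15 × 0.23 × 0.29 × 0.15 = 0.0015007
  garment E: 0.18 × 0.51 × 0.17 × 0.85 = 0.013265
Normalizing constant Z = 0.031796 + 0.0085394 + 0.02581 + 0.0015007 + 0.013265 = 0.080911.
P(garment A | evidence) ≈ 0.031796 / 0.080911 ≈ 0.393
P(garment B | evidence) ≈ 0.0085394 / 0.080911 ≈ 0.106
P(garment C | evidence) ≈ 0.02581 / 0.080911 ≈ 0.319
P(garment D | evidence) ≈ 0.0015007 / 0.080911 ≈ 0.019
P(garment E | evidence) ≈ 0.013265 / 0.080911 ≈ 0.164
The largest is 0.393, so garment A is most probable.

garment A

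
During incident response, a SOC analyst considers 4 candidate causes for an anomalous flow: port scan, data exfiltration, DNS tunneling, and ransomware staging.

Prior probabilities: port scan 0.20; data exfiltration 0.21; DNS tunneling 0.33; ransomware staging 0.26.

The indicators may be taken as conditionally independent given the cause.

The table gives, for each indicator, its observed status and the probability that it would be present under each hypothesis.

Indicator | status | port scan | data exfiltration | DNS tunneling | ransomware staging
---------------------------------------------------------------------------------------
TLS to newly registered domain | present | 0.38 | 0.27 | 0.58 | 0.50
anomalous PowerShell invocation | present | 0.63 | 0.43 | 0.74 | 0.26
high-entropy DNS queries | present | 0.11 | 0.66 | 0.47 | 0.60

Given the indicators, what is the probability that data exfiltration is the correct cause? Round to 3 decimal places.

By Bayes' rule with conditional independence, the unnormalized weight for each hypothesis is prior × ∏ likelihoods:
  port scan: 0.20 × 0.38 × 0.63 × 0.11 = 0.0052668
  data exfiltration: 0.21 × 0.27 × 0.43 × 0.66 = 0.016091
  DNS tunneling: 0.33 × 0.58 × 0.74 × 0.47 = 0.066569
  ransomware staging: 0.26 × 0.50 × 0.26 × 0.60 = 0.02028
Marginal likelihood of the evidence = 0.10821.
P(data exfiltration | evidence) = 0.016091 / 0.10821 ≈ 0.149.

0.149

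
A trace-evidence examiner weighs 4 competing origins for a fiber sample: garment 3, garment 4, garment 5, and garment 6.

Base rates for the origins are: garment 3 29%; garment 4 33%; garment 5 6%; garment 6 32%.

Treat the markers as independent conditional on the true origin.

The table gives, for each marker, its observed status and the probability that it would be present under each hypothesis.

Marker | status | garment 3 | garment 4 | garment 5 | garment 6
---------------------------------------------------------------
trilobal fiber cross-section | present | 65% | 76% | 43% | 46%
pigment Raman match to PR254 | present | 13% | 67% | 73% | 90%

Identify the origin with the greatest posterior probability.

garment 4

Multiply each prior by the joint likelihood of the marker pattern:
  garment 3: 0.29 × 0.65 × 0.13 = 0.024505
  garment 4: 0.33 × 0.76 × 0.67 = 0.16804
  garment 5: 0.06 × 0.43 × 0.73 = 0.018834
  garment 6: 0.32 × 0.46 × 0.90 = 0.13248
Marginal likelihood of the evidence = 0.34386.
P(garment 3 | evidence) ≈ 0.024505 / 0.34386 ≈ 0.071
P(garment 4 | evidence) ≈ 0.16804 / 0.34386 ≈ 0.489
P(garment 5 | evidence) ≈ 0.018834 / 0.34386 ≈ 0.055
P(garment 6 | evidence) ≈ 0.13248 / 0.34386 ≈ 0.385
The largest is 0.489, so garment 4 is most probable.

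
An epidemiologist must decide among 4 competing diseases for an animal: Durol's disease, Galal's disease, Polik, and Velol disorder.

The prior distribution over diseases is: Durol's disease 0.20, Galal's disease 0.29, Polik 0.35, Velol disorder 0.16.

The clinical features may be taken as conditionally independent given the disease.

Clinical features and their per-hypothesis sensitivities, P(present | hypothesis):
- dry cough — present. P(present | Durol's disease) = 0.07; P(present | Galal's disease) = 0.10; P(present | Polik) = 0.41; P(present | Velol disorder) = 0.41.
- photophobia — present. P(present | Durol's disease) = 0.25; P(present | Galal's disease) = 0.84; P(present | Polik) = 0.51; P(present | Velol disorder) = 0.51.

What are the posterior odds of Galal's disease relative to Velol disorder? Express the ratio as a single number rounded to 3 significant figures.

0.728

Posterior odds equal prior odds times the likelihood ratio; only the two competing hypotheses matter.
  Galal's disease: 0.29 × 0.10 × 0.84 = 0.02436
  Velol disorder: 0.16 × 0.41 × 0.51 = 0.033456
Posterior odds = 0.02436 / 0.033456 ≈ 0.728.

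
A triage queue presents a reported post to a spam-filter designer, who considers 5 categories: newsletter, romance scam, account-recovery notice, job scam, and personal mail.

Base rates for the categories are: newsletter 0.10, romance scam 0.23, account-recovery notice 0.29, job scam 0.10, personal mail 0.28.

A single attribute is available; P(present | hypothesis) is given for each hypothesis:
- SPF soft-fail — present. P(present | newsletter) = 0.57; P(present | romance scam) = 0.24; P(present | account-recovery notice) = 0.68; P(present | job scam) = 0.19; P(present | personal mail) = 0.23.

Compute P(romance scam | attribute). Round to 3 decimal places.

0.141

For each hypothesis, the unnormalized posterior weight is prior × likelihood:
  newsletter: 0.10 × 0.57 = 0.057
  romance scam: 0.23 × 0.24 = 0.0552
  account-recovery notice: 0.29 × 0.68 = 0.1972
  job scam: 0.10 × 0.19 = 0.019
  personal mail: 0.28 × 0.23 = 0.0644
The unnormalized weights sum to 0.3928.
P(romance scam | evidence) = 0.0552 / 0.3928 ≈ 0.141.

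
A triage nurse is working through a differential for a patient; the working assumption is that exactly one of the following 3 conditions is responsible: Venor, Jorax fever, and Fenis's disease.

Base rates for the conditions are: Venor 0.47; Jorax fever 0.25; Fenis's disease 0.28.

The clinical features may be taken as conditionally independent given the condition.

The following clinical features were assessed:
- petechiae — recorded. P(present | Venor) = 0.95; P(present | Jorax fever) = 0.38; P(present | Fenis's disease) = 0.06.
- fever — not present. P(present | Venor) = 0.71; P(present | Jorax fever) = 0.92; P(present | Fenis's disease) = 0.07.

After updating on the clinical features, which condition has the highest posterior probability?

Venor

Multiply each prior by the joint likelihood of the clinical feature pattern (using 1 − P(present | H) for each absent clinical feature):
  Venor: 0.47 × 0.95 × (1 − 0.71) = 0.12948
  Jorax fever: 0.25 × 0.38 × (1 − 0.92) = 0.0076
  Fenis's disease: 0.28 × 0.06 × (1 − 0.07) = 0.015624
Marginal likelihood of the evidence = 0.15271.
P(Venor | evidence) ≈ 0.12948 / 0.15271 ≈ 0.848
P(Jorax fever | evidence) ≈ 0.0076 / 0.15271 ≈ 0.050
P(Fenis's disease | evidence) ≈ 0.015624 / 0.15271 ≈ 0.102
The largest is 0.848, so Venor is most probable.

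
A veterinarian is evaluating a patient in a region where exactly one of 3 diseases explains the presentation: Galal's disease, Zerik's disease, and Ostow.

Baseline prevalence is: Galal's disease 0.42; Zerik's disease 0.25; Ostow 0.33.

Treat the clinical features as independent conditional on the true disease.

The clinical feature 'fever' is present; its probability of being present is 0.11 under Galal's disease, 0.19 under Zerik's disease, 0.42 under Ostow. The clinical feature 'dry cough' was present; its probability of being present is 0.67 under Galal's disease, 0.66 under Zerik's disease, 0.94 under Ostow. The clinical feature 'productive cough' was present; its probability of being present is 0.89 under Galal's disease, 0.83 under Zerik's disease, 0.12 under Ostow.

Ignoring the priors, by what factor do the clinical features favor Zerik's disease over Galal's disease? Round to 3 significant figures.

1.59

The Bayes factor is the ratio of the joint likelihoods of the clinical feature pattern under the two hypotheses.
  Zerik's disease: 0.19 × 0.66 × 0.83 = 0.10408
  Galal's disease: 0.11 × 0.67 × 0.89 = 0.065593
Bayes factor = 0.10408 / 0.065593 ≈ 1.59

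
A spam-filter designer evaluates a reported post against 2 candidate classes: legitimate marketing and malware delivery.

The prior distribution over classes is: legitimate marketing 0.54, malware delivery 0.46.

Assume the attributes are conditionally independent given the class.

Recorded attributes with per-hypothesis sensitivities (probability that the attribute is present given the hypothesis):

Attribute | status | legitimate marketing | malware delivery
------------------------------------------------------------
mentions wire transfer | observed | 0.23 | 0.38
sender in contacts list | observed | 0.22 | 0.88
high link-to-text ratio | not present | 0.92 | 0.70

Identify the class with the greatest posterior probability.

By Bayes' rule with conditional independence, the unnormalized weight for each hypothesis is prior × ∏ likelihoods (using 1 − P(present | H) for each absent attribute):
  legitimate marketing: 0.54 × 0.23 × 0.22 × (1 − 0.92) = 0.0021859
  malware delivery: 0.46 × 0.38 × 0.88 × (1 − 0.70) = 0.046147
Normalizing constant Z = 0.0021859 + 0.046147 = 0.048333.
P(legitimate marketing | evidence) ≈ 0.0021859 / 0.048333 ≈ 0.045
P(malware delivery | evidence) ≈ 0.046147 / 0.048333 ≈ 0.955
The largest is 0.955, so malware delivery is most probable.

malware delivery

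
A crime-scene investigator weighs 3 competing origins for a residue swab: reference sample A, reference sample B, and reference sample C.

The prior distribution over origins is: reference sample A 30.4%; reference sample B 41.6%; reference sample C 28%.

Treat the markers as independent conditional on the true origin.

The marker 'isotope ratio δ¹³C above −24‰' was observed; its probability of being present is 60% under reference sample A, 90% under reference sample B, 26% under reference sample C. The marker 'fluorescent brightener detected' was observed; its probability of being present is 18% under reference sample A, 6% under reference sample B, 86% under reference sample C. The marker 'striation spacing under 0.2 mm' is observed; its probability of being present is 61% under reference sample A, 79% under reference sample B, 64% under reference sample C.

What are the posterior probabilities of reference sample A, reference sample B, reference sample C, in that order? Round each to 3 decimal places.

For each hypothesis, the unnormalized posterior weight is prior × product of the marker likelihoods:
  reference sample A: 0.304 × 0.60 × 0.18 × 0.61 = 0.020028
  reference sample B: 0.416 × 0.90 × 0.06 × 0.79 = 0.017747
  reference sample C: 0.280 × 0.26 × 0.86 × 0.64 = 0.040069
The unnormalized weights sum to 0.077843.
P(reference sample A | evidence) = 0.020028 / 0.077843 ≈ 0.257
P(reference sample B | evidence) = 0.017747 / 0.077843 ≈ 0.228
P(reference sample C | evidence) = 0.040069 / 0.077843 ≈ 0.515

0.257, 0.228, 0.515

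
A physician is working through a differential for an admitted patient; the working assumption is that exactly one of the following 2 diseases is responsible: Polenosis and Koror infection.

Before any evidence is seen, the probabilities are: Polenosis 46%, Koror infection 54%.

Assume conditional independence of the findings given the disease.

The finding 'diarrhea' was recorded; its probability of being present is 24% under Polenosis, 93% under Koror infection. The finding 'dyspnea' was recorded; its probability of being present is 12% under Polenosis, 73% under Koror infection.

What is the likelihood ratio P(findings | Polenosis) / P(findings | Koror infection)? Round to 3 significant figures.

0.0424

Take the product of per-finding likelihoods under each hypothesis, then divide.
  Polenosis: 0.24 × 0.12 = 0.0288
  Koror infection: 0.93 × 0.73 = 0.6789
Bayes factor = 0.0288 / 0.6789 ≈ 0.0424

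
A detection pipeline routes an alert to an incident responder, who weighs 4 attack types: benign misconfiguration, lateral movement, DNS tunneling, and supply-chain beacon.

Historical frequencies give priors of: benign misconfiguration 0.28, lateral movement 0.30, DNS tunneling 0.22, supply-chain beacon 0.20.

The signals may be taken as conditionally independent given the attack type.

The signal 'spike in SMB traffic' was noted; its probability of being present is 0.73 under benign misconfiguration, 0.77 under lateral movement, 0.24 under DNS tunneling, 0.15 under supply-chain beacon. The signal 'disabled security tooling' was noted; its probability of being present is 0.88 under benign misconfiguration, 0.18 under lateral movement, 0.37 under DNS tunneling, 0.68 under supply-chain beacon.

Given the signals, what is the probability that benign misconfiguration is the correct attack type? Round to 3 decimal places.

Multiply each prior by the joint likelihood of the signal pattern:
  benign misconfiguration: 0.28 × 0.73 × 0.88 = 0.17987
  lateral movement: 0.30 × 0.77 × 0.18 = 0.04158
  DNS tunneling: 0.22 × 0.24 × 0.37 = 0.019536
  supply-chain beacon: 0.20 × 0.15 × 0.68 = 0.0204
Normalizing constant Z = 0.17987 + 0.04158 + 0.019536 + 0.0204 = 0.26139.
P(benign misconfiguration | evidence) = 0.17987 / 0.26139 ≈ 0.688.

0.688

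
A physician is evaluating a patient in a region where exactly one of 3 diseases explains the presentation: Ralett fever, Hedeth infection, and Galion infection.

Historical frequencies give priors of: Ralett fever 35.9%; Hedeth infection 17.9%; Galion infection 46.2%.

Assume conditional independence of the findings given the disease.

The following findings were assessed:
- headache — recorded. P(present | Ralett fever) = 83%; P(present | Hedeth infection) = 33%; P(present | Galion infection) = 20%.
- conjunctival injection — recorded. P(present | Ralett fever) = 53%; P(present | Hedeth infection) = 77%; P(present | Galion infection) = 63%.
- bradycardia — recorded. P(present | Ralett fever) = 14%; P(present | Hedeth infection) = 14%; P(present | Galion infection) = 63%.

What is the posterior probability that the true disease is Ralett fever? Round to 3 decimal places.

By Bayes' rule with conditional independence, the unnormalized weight for each hypothesis is prior × ∏ likelihoods:
  Ralett fever: 0.359 × 0.83 × 0.53 × 0.14 = 0.022109
  Hedeth infection: 0.179 × 0.33 × 0.77 × 0.14 = 0.0063677
  Galion infection: 0.462 × 0.20 × 0.63 × 0.63 = 0.036674
The unnormalized weights sum to 0.065151.
P(Ralett fever | evidence) = 0.022109 / 0.065151 ≈ 0.339.

0.339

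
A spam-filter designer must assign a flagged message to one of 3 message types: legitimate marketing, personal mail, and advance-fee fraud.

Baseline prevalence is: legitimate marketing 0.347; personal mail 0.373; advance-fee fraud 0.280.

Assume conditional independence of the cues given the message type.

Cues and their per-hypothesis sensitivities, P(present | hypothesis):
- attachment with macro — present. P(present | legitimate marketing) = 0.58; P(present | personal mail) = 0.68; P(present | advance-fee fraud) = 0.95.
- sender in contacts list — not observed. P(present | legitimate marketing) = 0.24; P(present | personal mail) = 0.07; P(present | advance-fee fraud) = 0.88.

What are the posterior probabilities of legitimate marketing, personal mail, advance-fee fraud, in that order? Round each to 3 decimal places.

Multiply each prior by the joint likelihood of the cue pattern (using 1 − P(present | H) for each absent cue):
  legitimate marketing: 0.347 × 0.58 × (1 − 0.24) = 0.15296
  personal mail: 0.373 × 0.68 × (1 − 0.07) = 0.23589
  advance-fee fraud: 0.280 × 0.95 × (1 − 0.88) = 0.03192
Normalizing constant Z = 0.15296 + 0.23589 + 0.03192 = 0.42076.
P(legitimate marketing | evidence) = 0.15296 / 0.42076 ≈ 0.364
P(personal mail | evidence) = 0.23589 / 0.42076 ≈ 0.561
P(advance-fee fraud | evidence) = 0.03192 / 0.42076 ≈ 0.076

0.364, 0.561, 0.076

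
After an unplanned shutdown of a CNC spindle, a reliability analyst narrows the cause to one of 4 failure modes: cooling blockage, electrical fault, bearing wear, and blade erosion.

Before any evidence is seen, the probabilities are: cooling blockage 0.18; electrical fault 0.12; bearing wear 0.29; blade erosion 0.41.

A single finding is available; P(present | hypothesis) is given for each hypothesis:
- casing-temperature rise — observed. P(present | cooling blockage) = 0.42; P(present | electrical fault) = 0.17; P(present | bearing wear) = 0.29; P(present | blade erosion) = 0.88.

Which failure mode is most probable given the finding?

blade erosion

By Bayes' rule, the unnormalized weight for each hypothesis is prior × likelihood:
  cooling blockage: 0.18 × 0.42 = 0.0756
  electrical fault: 0.12 × 0.17 = 0.0204
  bearing wear: 0.29 × 0.29 = 0.0841
  blade erosion: 0.41 × 0.88 = 0.3608
The unnormalized weights sum to 0.5409.
P(cooling blockage | evidence) ≈ 0.0756 / 0.5409 ≈ 0.140
P(electrical fault | evidence) ≈ 0.0204 / 0.5409 ≈ 0.038
P(bearing wear | evidence) ≈ 0.0841 / 0.5409 ≈ 0.155
P(blade erosion | evidence) ≈ 0.3608 / 0.5409 ≈ 0.667
The largest is 0.667, so blade erosion is most probable.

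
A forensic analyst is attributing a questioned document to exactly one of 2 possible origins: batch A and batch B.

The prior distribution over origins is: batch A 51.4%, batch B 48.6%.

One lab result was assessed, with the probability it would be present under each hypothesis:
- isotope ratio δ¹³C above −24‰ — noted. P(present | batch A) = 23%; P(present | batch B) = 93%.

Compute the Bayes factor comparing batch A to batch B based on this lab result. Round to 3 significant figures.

0.247

The Bayes factor is the ratio of the two likelihoods.
  batch A: 0.23
  batch B: 0.93
Bayes factor = 0.23 / 0.93 ≈ 0.247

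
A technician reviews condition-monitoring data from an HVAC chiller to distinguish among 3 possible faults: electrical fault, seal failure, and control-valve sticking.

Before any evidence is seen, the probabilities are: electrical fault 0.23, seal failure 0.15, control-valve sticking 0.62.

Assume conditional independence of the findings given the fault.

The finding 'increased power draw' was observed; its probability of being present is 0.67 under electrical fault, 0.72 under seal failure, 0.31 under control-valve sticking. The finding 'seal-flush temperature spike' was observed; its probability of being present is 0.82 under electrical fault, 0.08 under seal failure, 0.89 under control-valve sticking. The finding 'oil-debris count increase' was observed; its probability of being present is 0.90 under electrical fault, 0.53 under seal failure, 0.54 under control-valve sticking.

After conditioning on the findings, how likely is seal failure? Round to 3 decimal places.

0.022

Multiply each prior by the joint likelihood of the evidence pattern:
  electrical fault: 0.23 × 0.67 × 0.82 × 0.90 = 0.11373
  seal failure: 0.15 × 0.72 × 0.08 × 0.53 = 0.0045792
  control-valve sticking: 0.62 × 0.31 × 0.89 × 0.54 = 0.092371
Normalizing constant Z = 0.11373 + 0.0045792 + 0.092371 = 0.21068.
P(seal failure | evidence) = 0.0045792 / 0.21068 ≈ 0.022.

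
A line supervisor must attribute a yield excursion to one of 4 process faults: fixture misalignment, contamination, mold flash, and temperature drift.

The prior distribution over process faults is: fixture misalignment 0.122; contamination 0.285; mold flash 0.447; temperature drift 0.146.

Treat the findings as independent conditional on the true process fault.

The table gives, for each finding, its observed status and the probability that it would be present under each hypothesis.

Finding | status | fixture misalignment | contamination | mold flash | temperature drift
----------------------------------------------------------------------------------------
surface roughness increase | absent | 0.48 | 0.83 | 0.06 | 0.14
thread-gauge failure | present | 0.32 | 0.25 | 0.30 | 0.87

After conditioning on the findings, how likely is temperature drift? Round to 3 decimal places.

0.408

Multiply each prior by the joint likelihood of the evidence pattern (using 1 − P(present | H) for each absent finding):
  fixture misalignment: 0.122 × (1 − 0.48) × 0.32 = 0.020301
  contamination: 0.285 × (1 − 0.83) × 0.25 = 0.012113
  mold flash: 0.447 × (1 − 0.06) × 0.30 = 0.12605
  temperature drift: 0.146 × (1 − 0.14) × 0.87 = 0.10924
The unnormalized weights sum to 0.2677.
P(temperature drift | evidence) = 0.10924 / 0.2677 ≈ 0.408.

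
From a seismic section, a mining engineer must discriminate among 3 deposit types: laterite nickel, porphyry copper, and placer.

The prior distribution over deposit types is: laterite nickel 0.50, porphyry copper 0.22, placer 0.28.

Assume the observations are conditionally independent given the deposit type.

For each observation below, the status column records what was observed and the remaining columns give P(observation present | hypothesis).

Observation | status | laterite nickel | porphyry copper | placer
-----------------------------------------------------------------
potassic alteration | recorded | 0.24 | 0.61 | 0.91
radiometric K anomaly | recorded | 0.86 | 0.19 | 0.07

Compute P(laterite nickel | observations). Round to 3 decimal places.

For each hypothesis, the unnormalized posterior weight is prior × product of the observation likelihoods:
  laterite nickel: 0.50 × 0.24 × 0.86 = 0.1032
  porphyry copper: 0.22 × 0.61 × 0.19 = 0.025498
  placer: 0.28 × 0.91 × 0.07 = 0.017836
Normalizing constant Z = 0.1032 + 0.025498 + 0.017836 = 0.14653.
P(laterite nickel | evidence) = 0.1032 / 0.14653 ≈ 0.704.

0.704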